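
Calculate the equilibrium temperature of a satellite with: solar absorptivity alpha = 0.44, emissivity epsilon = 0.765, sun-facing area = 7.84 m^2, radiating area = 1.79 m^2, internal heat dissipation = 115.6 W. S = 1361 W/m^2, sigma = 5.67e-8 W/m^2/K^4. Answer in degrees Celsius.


Numerator = alpha*S*A_sun + Q_int = 0.44*1361*7.84 + 115.6 = 4810.5056 W
Denominator = eps*sigma*A_rad = 0.765*5.67e-8*1.79 = 7.7642145e-08 W/K^4
T^4 = 6.1957402e+10 K^4
T = 498.9113 K = 225.7613 C

225.7613 degrees Celsius


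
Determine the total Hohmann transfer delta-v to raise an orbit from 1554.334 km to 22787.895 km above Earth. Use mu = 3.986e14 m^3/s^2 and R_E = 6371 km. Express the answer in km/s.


r1 = 7925.3340 km = 7.925334e+06 m
r2 = 29158.8950 km = 2.9158895e+07 m
dv1 = sqrt(mu/r1)*(sqrt(2*r2/(r1+r2)) - 1) = 1801.5025 m/s
dv2 = sqrt(mu/r2)*(1 - sqrt(2*r1/(r1+r2))) = 1280.0883 m/s
total dv = |dv1| + |dv2| = 1801.5025 + 1280.0883 = 3081.5909 m/s = 3.0816 km/s

3.0816 km/s


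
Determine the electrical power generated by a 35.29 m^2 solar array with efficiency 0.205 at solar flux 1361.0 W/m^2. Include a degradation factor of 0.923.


P = area * eta * S * degradation
P = 35.29 * 0.205 * 1361.0 * 0.923
P = 9087.9378 W

9087.9378 W


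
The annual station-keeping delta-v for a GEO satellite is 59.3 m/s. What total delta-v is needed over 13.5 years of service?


dV = rate * years = 59.3 * 13.5
dV = 800.5500 m/s

800.5500 m/s


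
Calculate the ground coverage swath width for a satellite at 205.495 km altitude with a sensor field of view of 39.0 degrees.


FOV = 39.0 deg = 0.6806784 rad
swath = 2 * alt * tan(FOV/2) = 2 * 205.495 * tan(0.3403392)
swath = 2 * 205.495 * 0.3541186
swath = 145.5392 km

145.5392 km


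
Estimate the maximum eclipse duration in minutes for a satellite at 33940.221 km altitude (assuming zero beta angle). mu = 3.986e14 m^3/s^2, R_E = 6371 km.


r = 40311.2210 km
T = 1342.4524 min
Eclipse fraction = arcsin(R_E/r)/pi = arcsin(6371.0000/40311.2210)/pi
= arcsin(0.1580453)/pi = 0.05051921
Eclipse duration = 0.05051921 * 1342.4524 = 67.8196 min

67.8196 minutes


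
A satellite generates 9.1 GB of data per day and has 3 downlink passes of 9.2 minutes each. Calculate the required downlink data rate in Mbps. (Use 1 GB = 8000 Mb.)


total contact time = 3 * 9.2 * 60 = 1656.0000 s
data = 9.1 GB = 72800.0000 Mb
rate = 72800.0000 / 1656.0000 = 43.9614 Mbps

43.9614 Mbps


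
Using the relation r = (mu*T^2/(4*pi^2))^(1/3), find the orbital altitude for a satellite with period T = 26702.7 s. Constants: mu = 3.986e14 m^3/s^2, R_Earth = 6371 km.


T = 26702.7 s
r = (mu*T^2/(4*pi^2))^(1/3) = (3.986e14 * 26702.7^2 / (4*pi^2))^(1/3)
r = 1.9309127e+07 m = 19309.1269 km
alt = r - R_E = 19309.1269 - 6371 = 12938.1269 km

12938.1269 km


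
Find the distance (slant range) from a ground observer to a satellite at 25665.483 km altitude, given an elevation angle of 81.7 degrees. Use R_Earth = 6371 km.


h = 25665.483 km, el = 81.7 deg
d = -R_E*sin(el) + sqrt((R_E*sin(el))^2 + 2*R_E*h + h^2)
d = -6371.0000*sin(1.4259) + sqrt((6371.0000*0.9895258)^2 + 2*6371.0000*25665.483 + 25665.483^2)
d = 25719.0103 km

25719.0103 km


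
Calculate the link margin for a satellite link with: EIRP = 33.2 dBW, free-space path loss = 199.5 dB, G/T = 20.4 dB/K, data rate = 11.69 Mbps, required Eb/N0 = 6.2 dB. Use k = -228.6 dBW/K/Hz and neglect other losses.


C/N0 = EIRP - FSPL + G/T - k = 33.2 - 199.5 + 20.4 - (-228.6)
C/N0 = 82.7000 dB-Hz
R_b = 11.69 Mbps = 1.169e+07 bps -> 10*log10(R_b) = 70.6781 dB-Hz
Eb/N0 = C/N0 - 10*log10(R_b) = 82.7000 - 70.6781 = 12.0219 dB
Margin = Eb/N0 - Eb/N0_req = 12.0219 - 6.2 = 5.8219 dB (link closes)

5.8219 dB


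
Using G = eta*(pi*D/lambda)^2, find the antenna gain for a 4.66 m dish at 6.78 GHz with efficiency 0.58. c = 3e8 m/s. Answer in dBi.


lambda = c/f = 3e8 / 6.78e+09 = 0.04424779 m
G = eta*(pi*D/lambda)^2 = 0.58*(pi*4.66/0.04424779)^2
G = 63491.6262 (linear)
G = 10*log10(63491.6262) = 48.0272 dBi

48.0272 dBi


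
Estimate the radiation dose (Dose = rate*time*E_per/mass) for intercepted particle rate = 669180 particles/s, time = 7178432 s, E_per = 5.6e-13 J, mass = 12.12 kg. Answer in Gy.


Total energy deposited = rate * time * E_per
  = 669180 * 7178432 * 5.6e-13 = 2.6901 J
Dose = E_total / mass = 2.6901 / 12.12
Dose = 0.2219514 Gy

0.2220 Gy


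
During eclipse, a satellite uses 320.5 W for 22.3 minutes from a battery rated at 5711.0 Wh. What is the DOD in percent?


E_used = P * t / 60 = 320.5 * 22.3 / 60 = 119.1192 Wh
DOD = E_used / E_total * 100 = 119.1192 / 5711.0 * 100
DOD = 2.0858 %

2.0858 %


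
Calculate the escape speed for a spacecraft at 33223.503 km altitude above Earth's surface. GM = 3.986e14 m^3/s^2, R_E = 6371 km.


r = 6371.0 + 33223.503 = 39594.5030 km = 3.9594503e+07 m
v_esc = sqrt(2*mu/r) = sqrt(2*3.986e14 / 3.9594503e+07)
v_esc = 4487.1046 m/s = 4.4871 km/s

4.4871 km/s


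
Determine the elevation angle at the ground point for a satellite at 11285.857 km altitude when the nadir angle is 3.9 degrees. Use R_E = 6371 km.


r = R_E + alt = 17656.8570 km
Law of sines in the satellite / Earth-center / ground-point triangle:
  sin(nadir)/R_E = sin(90 + el)/r  =>  cos(el) = (r/R_E)*sin(nadir)
cos(el) = (17656.8570 / 6371.0000) * sin(3.9 deg) = 0.1885004
el = arccos(0.1885004) = 79.1347 deg
(Earth-central angle = 90 - nadir - el = 6.9653 deg)

79.1347 degrees


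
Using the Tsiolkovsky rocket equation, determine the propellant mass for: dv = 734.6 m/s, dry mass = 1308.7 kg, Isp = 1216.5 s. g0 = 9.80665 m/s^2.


ve = Isp * g0 = 1216.5 * 9.80665 = 11929.789725 m/s
mass ratio = exp(dv/ve) = exp(734.6/11929.789725) = 1.06351232
m_prop = m_dry * (mr - 1) = 1308.7 * (1.06351232 - 1)
m_prop = 83.1186 kg

83.1186 kg


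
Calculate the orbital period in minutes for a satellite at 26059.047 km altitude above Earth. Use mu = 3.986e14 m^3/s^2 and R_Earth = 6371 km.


r = 32430.0470 km = 3.2430047e+07 m
T = 2*pi*sqrt(r^3/mu) = 2*pi*sqrt(3.4106938e+22 / 3.986e14)
T = 58120.9345 s = 968.6822 min

968.6822 minutes


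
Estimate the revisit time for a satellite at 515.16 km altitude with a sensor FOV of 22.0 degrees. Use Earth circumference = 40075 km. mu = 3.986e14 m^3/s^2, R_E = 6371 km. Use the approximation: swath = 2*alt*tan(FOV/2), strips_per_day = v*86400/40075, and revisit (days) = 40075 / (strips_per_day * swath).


swath = 2*515.16*tan(0.1919862) = 200.2739 km
v = sqrt(mu/r) = 7608.1680 m/s = 7.6082 km/s
strips/day = v*86400/40075 = 7.6082*86400/40075 = 16.4029
coverage/day = strips * swath = 16.4029 * 200.2739 = 3285.0706 km
revisit = 40075 / 3285.0706 = 12.1991 days

12.1991 days


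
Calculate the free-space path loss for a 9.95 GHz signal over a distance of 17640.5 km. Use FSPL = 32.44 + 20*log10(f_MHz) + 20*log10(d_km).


f = 9.95 GHz = 9950.0000 MHz
d = 17640.5 km
FSPL = 32.44 + 20*log10(9950.0000) + 20*log10(17640.5)
FSPL = 32.44 + 79.9565 + 84.9302
FSPL = 197.3267 dB

197.3267 dB


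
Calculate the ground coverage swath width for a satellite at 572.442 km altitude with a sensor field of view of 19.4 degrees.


FOV = 19.4 deg = 0.3385939 rad
swath = 2 * alt * tan(FOV/2) = 2 * 572.442 * tan(0.1692969)
swath = 2 * 572.442 * 0.1709331
swath = 195.6986 km

195.6986 km


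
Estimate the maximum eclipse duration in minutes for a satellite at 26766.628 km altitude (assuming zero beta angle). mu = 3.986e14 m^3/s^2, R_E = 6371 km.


r = 33137.6280 km
T = 1000.5576 min
Eclipse fraction = arcsin(R_E/r)/pi = arcsin(6371.0000/33137.6280)/pi
= arcsin(0.1922588)/pi = 0.0615813
Eclipse duration = 0.0615813 * 1000.5576 = 61.6156 min

61.6156 minutes


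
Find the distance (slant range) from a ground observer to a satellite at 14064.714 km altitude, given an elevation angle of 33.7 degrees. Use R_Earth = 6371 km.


h = 14064.714 km, el = 33.7 deg
d = -R_E*sin(el) + sqrt((R_E*sin(el))^2 + 2*R_E*h + h^2)
d = -6371.0000*sin(0.588176) + sqrt((6371.0000*0.5548444)^2 + 2*6371.0000*14064.714 + 14064.714^2)
d = 16201.4582 km

16201.4582 km


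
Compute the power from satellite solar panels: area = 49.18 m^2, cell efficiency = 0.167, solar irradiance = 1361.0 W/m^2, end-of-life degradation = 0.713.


P = area * eta * S * degradation
P = 49.18 * 0.167 * 1361.0 * 0.713
P = 7969.8959 W

7969.8959 W


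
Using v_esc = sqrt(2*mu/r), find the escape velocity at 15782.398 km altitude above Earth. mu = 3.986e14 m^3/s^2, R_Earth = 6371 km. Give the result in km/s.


r = 6371.0 + 15782.398 = 22153.3980 km = 2.2153398e+07 m
v_esc = sqrt(2*mu/r) = sqrt(2*3.986e14 / 2.2153398e+07)
v_esc = 5998.7874 m/s = 5.9988 km/s

5.9988 km/s


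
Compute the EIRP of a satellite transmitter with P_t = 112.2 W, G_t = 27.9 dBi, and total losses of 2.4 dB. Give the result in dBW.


Pt = 112.2 W = 20.4999 dBW
EIRP = Pt_dBW + Gt - losses = 20.4999 + 27.9 - 2.4 = 45.9999 dBW

45.9999 dBW


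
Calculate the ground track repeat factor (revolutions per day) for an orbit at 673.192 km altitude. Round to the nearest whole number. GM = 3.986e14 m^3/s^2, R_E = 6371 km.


r = 7.044192e+06 m
T = 2*pi*sqrt(r^3/mu) = 5883.8013 s = 98.0634 min
revs/day = 1440 / 98.0634 = 14.6844
Rounded: 15 revolutions per day

15 revolutions per day


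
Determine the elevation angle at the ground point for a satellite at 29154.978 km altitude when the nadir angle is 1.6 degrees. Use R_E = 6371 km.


r = R_E + alt = 35525.9780 km
Law of sines in the satellite / Earth-center / ground-point triangle:
  sin(nadir)/R_E = sin(90 + el)/r  =>  cos(el) = (r/R_E)*sin(nadir)
cos(el) = (35525.9780 / 6371.0000) * sin(1.6 deg) = 0.1556967
el = arccos(0.1556967) = 81.0428 deg
(Earth-central angle = 90 - nadir - el = 7.3572 deg)

81.0428 degrees


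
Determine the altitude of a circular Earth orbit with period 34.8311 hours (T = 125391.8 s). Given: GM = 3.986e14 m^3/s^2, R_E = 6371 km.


T = 125391.8 s
r = (mu*T^2/(4*pi^2))^(1/3) = (3.986e14 * 125391.8^2 / (4*pi^2))^(1/3)
r = 5.4146694e+07 m = 54146.6938 km
alt = r - R_E = 54146.6938 - 6371 = 47775.6938 km

47775.6938 km


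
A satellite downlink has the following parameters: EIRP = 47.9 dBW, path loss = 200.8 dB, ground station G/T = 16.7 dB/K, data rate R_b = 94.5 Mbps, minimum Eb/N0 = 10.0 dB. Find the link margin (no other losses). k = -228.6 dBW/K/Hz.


C/N0 = EIRP - FSPL + G/T - k = 47.9 - 200.8 + 16.7 - (-228.6)
C/N0 = 92.4000 dB-Hz
R_b = 94.5 Mbps = 9.45e+07 bps -> 10*log10(R_b) = 79.7543 dB-Hz
Eb/N0 = C/N0 - 10*log10(R_b) = 92.4000 - 79.7543 = 12.6457 dB
Margin = Eb/N0 - Eb/N0_req = 12.6457 - 10.0 = 2.6457 dB (link closes)

2.6457 dB


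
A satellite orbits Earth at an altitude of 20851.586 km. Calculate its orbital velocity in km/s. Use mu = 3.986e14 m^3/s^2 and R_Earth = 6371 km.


r = R_E + alt = 6371.0 + 20851.586 = 27222.5860 km = 2.7222586e+07 m
v = sqrt(mu/r) = sqrt(3.986e14 / 2.7222586e+07) = 3826.5197 m/s = 3.8265 km/s

3.8265 km/s


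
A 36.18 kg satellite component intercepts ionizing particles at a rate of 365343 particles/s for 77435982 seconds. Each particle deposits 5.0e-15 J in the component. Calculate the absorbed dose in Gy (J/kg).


Total energy deposited = rate * time * E_per
  = 365343 * 77435982 * 5.0e-15 = 0.1414535 J
Dose = E_total / mass = 0.1414535 / 36.18
Dose = 0.003909714 Gy

0.0039 Gy


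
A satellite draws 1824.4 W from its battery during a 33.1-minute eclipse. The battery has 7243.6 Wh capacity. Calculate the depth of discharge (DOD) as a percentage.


E_used = P * t / 60 = 1824.4 * 33.1 / 60 = 1006.4607 Wh
DOD = E_used / E_total * 100 = 1006.4607 / 7243.6 * 100
DOD = 13.8945 %

13.8945 %


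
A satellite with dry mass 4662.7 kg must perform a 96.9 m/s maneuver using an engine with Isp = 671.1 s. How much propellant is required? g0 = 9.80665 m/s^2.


ve = Isp * g0 = 671.1 * 9.80665 = 6581.242815 m/s
mass ratio = exp(dv/ve) = exp(96.9/6581.242815) = 1.01483259
m_prop = m_dry * (mr - 1) = 4662.7 * (1.01483259 - 1)
m_prop = 69.1599 kg

69.1599 kg


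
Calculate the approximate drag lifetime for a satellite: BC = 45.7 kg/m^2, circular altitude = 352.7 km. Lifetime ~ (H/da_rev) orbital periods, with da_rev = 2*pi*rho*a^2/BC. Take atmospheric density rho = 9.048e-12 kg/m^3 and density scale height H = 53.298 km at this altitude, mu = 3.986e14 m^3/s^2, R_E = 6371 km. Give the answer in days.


a = R_E + alt = 6723.7000 km = 6.7237e+06 m
da_rev = 2*pi*rho*a^2/BC = 2*pi*9.048e-12*(6.7237e+06)^2/45.7 = 56.238395 m per revolution
N = H/da_rev = 53298.0000 m / 56.238395 m = 947.7155 revolutions
P = 2*pi*sqrt(a^3/mu) = 5486.8579 s
lifetime = N*P = 947.7155 * 5486.8579 = 5.1999804e+06 s = 60.1850 days

60.1850 days


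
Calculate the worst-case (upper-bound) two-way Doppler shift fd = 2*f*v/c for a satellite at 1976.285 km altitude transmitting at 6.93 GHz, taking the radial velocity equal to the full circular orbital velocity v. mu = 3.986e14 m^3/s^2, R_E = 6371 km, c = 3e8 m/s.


r = 8.347285e+06 m
v = sqrt(mu/r) = 6910.2861 m/s (worst-case radial velocity)
f = 6.93 GHz = 6.93e+09 Hz
fd = 2*f*v/c = 2*6.93e+09*6910.2861/3.0e+08
fd = 319255.2162 Hz

319255.2162 Hz


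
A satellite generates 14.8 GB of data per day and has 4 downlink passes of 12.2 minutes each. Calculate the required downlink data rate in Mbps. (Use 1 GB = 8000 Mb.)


total contact time = 4 * 12.2 * 60 = 2928.0000 s
data = 14.8 GB = 118400.0000 Mb
rate = 118400.0000 / 2928.0000 = 40.4372 Mbps

40.4372 Mbps


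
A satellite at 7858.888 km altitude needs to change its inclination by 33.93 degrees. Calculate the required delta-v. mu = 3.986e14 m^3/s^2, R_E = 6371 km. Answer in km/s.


r = 14229.8880 km = 1.4229888e+07 m
V = sqrt(mu/r) = 5292.5858 m/s
di = 33.93 deg = 0.5921902 rad
dV = 2*V*sin(di/2) = 2*5292.5858*sin(0.2960951)
dV = 3088.6205 m/s = 3.0886 km/s

3.0886 km/s


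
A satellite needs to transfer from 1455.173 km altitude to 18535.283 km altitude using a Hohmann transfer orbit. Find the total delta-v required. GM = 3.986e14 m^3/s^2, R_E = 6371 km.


r1 = 7826.1730 km = 7.826173e+06 m
r2 = 24906.2830 km = 2.4906283e+07 m
dv1 = sqrt(mu/r1)*(sqrt(2*r2/(r1+r2)) - 1) = 1667.2372 m/s
dv2 = sqrt(mu/r2)*(1 - sqrt(2*r1/(r1+r2))) = 1234.1015 m/s
total dv = |dv1| + |dv2| = 1667.2372 + 1234.1015 = 2901.3387 m/s = 2.9013 km/s

2.9013 km/s


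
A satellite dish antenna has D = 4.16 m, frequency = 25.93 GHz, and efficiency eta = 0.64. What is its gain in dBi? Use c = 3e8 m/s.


lambda = c/f = 3e8 / 2.593e+10 = 0.01156961 m
G = eta*(pi*D/lambda)^2 = 0.64*(pi*4.16/0.01156961)^2
G = 816636.7213 (linear)
G = 10*log10(816636.7213) = 59.1203 dBi

59.1203 dBi


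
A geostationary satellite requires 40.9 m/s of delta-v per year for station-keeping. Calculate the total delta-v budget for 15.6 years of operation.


dV = rate * years = 40.9 * 15.6
dV = 638.0400 m/s

638.0400 m/s


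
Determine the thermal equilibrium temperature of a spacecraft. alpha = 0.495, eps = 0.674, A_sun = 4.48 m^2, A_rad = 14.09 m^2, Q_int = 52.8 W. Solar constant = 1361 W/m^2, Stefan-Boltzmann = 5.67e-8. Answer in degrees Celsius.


Numerator = alpha*S*A_sun + Q_int = 0.495*1361*4.48 + 52.8 = 3070.9536 W
Denominator = eps*sigma*A_rad = 0.674*5.67e-8*14.09 = 5.3846062e-07 W/K^4
T^4 = 5.7032092e+09 K^4
T = 274.8083 K = 1.6583 C

1.6583 degrees Celsius


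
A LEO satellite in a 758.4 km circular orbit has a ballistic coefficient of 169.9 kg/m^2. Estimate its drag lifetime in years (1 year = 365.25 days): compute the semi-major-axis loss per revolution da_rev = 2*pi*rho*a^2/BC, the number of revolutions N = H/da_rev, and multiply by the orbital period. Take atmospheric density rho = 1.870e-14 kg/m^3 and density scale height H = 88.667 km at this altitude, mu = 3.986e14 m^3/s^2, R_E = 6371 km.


a = R_E + alt = 7129.4000 km = 7.1294e+06 m
da_rev = 2*pi*rho*a^2/BC = 2*pi*1.870e-14*(7.1294e+06)^2/169.9 = 0.0351507066 m per revolution
N = H/da_rev = 88667.0000 m / 0.0351507066 m = 2.5224813e+06 revolutions
P = 2*pi*sqrt(a^3/mu) = 5990.8810 s
lifetime = N*P = 2.5224813e+06 * 5990.8810 = 1.5111885e+10 s = 174906.0800 days
years = 174906.0800 / 365.25 = 478.8667 years

478.8667 years


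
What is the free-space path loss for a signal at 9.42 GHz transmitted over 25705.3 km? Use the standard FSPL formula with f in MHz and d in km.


f = 9.42 GHz = 9420.0000 MHz
d = 25705.3 km
FSPL = 32.44 + 20*log10(9420.0000) + 20*log10(25705.3)
FSPL = 32.44 + 79.4810 + 88.2005
FSPL = 200.1215 dB

200.1215 dB


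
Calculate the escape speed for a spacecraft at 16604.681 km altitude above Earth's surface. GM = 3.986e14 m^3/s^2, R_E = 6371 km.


r = 6371.0 + 16604.681 = 22975.6810 km = 2.2975681e+07 m
v_esc = sqrt(2*mu/r) = sqrt(2*3.986e14 / 2.2975681e+07)
v_esc = 5890.4632 m/s = 5.8905 km/s

5.8905 km/s


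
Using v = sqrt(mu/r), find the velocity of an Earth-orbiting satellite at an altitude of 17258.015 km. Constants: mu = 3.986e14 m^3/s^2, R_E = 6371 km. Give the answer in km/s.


r = R_E + alt = 6371.0 + 17258.015 = 23629.0150 km = 2.3629015e+07 m
v = sqrt(mu/r) = sqrt(3.986e14 / 2.3629015e+07) = 4107.1999 m/s = 4.1072 km/s

4.1072 km/s


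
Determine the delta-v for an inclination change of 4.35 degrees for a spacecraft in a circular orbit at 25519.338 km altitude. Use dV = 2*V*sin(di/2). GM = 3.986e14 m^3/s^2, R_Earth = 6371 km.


r = 31890.3380 km = 3.1890338e+07 m
V = sqrt(mu/r) = 3535.4043 m/s
di = 4.35 deg = 0.07592182 rad
dV = 2*V*sin(di/2) = 2*3535.4043*sin(0.03796091)
dV = 268.3499 m/s = 0.2683499 km/s

0.2683 km/s


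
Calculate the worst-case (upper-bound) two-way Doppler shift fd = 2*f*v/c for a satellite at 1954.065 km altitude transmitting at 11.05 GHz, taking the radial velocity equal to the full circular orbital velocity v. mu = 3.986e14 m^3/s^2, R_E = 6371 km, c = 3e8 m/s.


r = 8.325065e+06 m
v = sqrt(mu/r) = 6919.5019 m/s (worst-case radial velocity)
f = 11.05 GHz = 1.105e+10 Hz
fd = 2*f*v/c = 2*1.105e+10*6919.5019/3.0e+08
fd = 509736.6373 Hz

509736.6373 Hz


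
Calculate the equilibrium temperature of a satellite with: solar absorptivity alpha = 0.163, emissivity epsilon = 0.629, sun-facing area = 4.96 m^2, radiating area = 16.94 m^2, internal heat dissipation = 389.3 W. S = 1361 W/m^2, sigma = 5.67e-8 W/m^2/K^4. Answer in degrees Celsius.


Numerator = alpha*S*A_sun + Q_int = 0.163*1361*4.96 + 389.3 = 1489.6413 W
Denominator = eps*sigma*A_rad = 0.629*5.67e-8*16.94 = 6.0415324e-07 W/K^4
T^4 = 2.4656679e+09 K^4
T = 222.8351 K = -50.3149 C

-50.3149 degrees Celsius


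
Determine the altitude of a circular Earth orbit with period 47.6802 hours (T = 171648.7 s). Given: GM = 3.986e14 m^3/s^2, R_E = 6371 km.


T = 171648.7 s
r = (mu*T^2/(4*pi^2))^(1/3) = (3.986e14 * 171648.7^2 / (4*pi^2))^(1/3)
r = 6.6755369e+07 m = 66755.3686 km
alt = r - R_E = 66755.3686 - 6371 = 60384.3686 km

60384.3686 km


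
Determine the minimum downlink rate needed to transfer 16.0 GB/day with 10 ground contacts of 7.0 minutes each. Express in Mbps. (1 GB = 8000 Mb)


total contact time = 10 * 7.0 * 60 = 4200.0000 s
data = 16.0 GB = 128000.0000 Mb
rate = 128000.0000 / 4200.0000 = 30.4762 Mbps

30.4762 Mbps


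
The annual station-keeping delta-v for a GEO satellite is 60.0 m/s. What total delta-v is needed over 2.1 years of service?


dV = rate * years = 60.0 * 2.1
dV = 126.0000 m/s

126.0000 m/s


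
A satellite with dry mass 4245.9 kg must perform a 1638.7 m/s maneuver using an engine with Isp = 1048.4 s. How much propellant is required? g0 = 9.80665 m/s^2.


ve = Isp * g0 = 1048.4 * 9.80665 = 10281.291860 m/s
mass ratio = exp(dv/ve) = exp(1638.7/10281.291860) = 1.17279124
m_prop = m_dry * (mr - 1) = 4245.9 * (1.17279124 - 1)
m_prop = 733.6543 kg

733.6543 kg


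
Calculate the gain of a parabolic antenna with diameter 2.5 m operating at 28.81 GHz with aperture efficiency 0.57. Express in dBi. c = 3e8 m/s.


lambda = c/f = 3e8 / 2.881e+10 = 0.01041305 m
G = eta*(pi*D/lambda)^2 = 0.57*(pi*2.5/0.01041305)^2
G = 324263.9177 (linear)
G = 10*log10(324263.9177) = 55.1090 dBi

55.1090 dBi


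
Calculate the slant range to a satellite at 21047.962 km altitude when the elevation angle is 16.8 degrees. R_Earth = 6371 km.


h = 21047.962 km, el = 16.8 deg
d = -R_E*sin(el) + sqrt((R_E*sin(el))^2 + 2*R_E*h + h^2)
d = -6371.0000*sin(0.2932153) + sqrt((6371.0000*0.2890318)^2 + 2*6371.0000*21047.962 + 21047.962^2)
d = 24890.5942 km

24890.5942 km


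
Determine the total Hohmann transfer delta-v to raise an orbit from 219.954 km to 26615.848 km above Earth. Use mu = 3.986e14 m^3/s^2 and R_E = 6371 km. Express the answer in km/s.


r1 = 6590.9540 km = 6.590954e+06 m
r2 = 32986.8480 km = 3.2986848e+07 m
dv1 = sqrt(mu/r1)*(sqrt(2*r2/(r1+r2)) - 1) = 2263.7858 m/s
dv2 = sqrt(mu/r2)*(1 - sqrt(2*r1/(r1+r2))) = 1470.0064 m/s
total dv = |dv1| + |dv2| = 2263.7858 + 1470.0064 = 3733.7923 m/s = 3.7338 km/s

3.7338 km/s


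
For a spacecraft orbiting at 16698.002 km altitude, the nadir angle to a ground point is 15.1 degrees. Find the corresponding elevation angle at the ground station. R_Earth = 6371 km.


r = R_E + alt = 23069.0020 km
Law of sines in the satellite / Earth-center / ground-point triangle:
  sin(nadir)/R_E = sin(90 + el)/r  =>  cos(el) = (r/R_E)*sin(nadir)
cos(el) = (23069.0020 / 6371.0000) * sin(15.1 deg) = 0.9432709
el = arccos(0.9432709) = 19.3917 deg
(Earth-central angle = 90 - nadir - el = 55.5083 deg)

19.3917 degrees


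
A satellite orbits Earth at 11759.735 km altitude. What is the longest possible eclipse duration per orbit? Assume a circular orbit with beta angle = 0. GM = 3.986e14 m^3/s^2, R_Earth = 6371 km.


r = 18130.7350 km
T = 404.9329 min
Eclipse fraction = arcsin(R_E/r)/pi = arcsin(6371.0000/18130.7350)/pi
= arcsin(0.3513923)/pi = 0.1142916
Eclipse duration = 0.1142916 * 404.9329 = 46.2804 min

46.2804 minutes


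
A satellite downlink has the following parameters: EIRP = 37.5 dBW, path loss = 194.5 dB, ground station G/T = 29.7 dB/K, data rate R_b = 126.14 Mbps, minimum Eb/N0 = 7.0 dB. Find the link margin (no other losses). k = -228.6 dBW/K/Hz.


C/N0 = EIRP - FSPL + G/T - k = 37.5 - 194.5 + 29.7 - (-228.6)
C/N0 = 101.3000 dB-Hz
R_b = 126.14 Mbps = 1.2614e+08 bps -> 10*log10(R_b) = 81.0085 dB-Hz
Eb/N0 = C/N0 - 10*log10(R_b) = 101.3000 - 81.0085 = 20.2915 dB
Margin = Eb/N0 - Eb/N0_req = 20.2915 - 7.0 = 13.2915 dB (link closes)

13.2915 dB


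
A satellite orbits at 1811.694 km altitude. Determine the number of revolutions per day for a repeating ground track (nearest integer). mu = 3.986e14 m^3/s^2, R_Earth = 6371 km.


r = 8.182694e+06 m
T = 2*pi*sqrt(r^3/mu) = 7366.4066 s = 122.7734 min
revs/day = 1440 / 122.7734 = 11.7289
Rounded: 12 revolutions per day

12 revolutions per day


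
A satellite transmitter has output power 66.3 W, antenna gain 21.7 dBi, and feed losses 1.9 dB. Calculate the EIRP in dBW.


Pt = 66.3 W = 18.2151 dBW
EIRP = Pt_dBW + Gt - losses = 18.2151 + 21.7 - 1.9 = 38.0151 dBW

38.0151 dBW


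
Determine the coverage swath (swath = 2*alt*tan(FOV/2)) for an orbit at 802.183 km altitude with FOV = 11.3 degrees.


FOV = 11.3 deg = 0.1972222 rad
swath = 2 * alt * tan(FOV/2) = 2 * 802.183 * tan(0.0986111)
swath = 2 * 802.183 * 0.09893199
swath = 158.7231 km

158.7231 km


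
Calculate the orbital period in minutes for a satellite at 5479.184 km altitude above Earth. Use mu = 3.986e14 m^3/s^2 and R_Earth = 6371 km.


r = 11850.1840 km = 1.1850184e+07 m
T = 2*pi*sqrt(r^3/mu) = 2*pi*sqrt(1.6640841e+21 / 3.986e14)
T = 12838.0441 s = 213.9674 min

213.9674 minutes


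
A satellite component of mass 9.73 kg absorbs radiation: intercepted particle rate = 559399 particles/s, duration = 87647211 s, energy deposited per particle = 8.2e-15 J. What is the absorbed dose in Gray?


Total energy deposited = rate * time * E_per
  = 559399 * 87647211 * 8.2e-15 = 0.402044 J
Dose = E_total / mass = 0.402044 / 9.73
Dose = 0.04132005 Gy

0.0413 Gy


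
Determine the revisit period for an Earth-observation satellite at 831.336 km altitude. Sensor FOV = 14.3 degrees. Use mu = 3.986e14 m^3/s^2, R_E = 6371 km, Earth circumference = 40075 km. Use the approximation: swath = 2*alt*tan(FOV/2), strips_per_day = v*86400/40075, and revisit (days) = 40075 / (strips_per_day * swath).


swath = 2*831.336*tan(0.124791) = 208.5704 km
v = sqrt(mu/r) = 7439.2980 m/s = 7.4393 km/s
strips/day = v*86400/40075 = 7.4393*86400/40075 = 16.0388
coverage/day = strips * swath = 16.0388 * 208.5704 = 3345.2208 km
revisit = 40075 / 3345.2208 = 11.9798 days

11.9798 days


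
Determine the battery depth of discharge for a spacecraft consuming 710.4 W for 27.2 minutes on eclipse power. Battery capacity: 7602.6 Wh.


E_used = P * t / 60 = 710.4 * 27.2 / 60 = 322.0480 Wh
DOD = E_used / E_total * 100 = 322.0480 / 7602.6 * 100
DOD = 4.2360 %

4.2360 %


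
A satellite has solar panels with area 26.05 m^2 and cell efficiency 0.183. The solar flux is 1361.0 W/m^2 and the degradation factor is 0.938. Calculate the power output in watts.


P = area * eta * S * degradation
P = 26.05 * 0.183 * 1361.0 * 0.938
P = 6085.8295 W

6085.8295 W


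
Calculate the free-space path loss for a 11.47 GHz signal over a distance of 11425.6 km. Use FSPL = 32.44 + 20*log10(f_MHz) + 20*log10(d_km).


f = 11.47 GHz = 11470.0000 MHz
d = 11425.6 km
FSPL = 32.44 + 20*log10(11470.0000) + 20*log10(11425.6)
FSPL = 32.44 + 81.1913 + 81.1576
FSPL = 194.7888 dB

194.7888 dB


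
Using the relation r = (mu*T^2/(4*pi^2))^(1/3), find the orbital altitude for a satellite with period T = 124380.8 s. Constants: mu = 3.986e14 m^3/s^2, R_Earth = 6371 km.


T = 124380.8 s
r = (mu*T^2/(4*pi^2))^(1/3) = (3.986e14 * 124380.8^2 / (4*pi^2))^(1/3)
r = 5.3855255e+07 m = 53855.2546 km
alt = r - R_E = 53855.2546 - 6371 = 47484.2546 km

47484.2546 km


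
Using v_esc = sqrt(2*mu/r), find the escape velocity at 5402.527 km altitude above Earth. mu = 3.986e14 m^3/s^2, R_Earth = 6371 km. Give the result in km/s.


r = 6371.0 + 5402.527 = 11773.5270 km = 1.1773527e+07 m
v_esc = sqrt(2*mu/r) = sqrt(2*3.986e14 / 1.1773527e+07)
v_esc = 8228.6834 m/s = 8.2287 km/s

8.2287 km/s


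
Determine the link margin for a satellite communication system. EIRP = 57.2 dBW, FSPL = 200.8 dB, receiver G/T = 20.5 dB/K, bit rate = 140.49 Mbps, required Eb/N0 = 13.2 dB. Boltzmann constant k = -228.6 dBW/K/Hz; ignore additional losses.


C/N0 = EIRP - FSPL + G/T - k = 57.2 - 200.8 + 20.5 - (-228.6)
C/N0 = 105.5000 dB-Hz
R_b = 140.49 Mbps = 1.4049e+08 bps -> 10*log10(R_b) = 81.4765 dB-Hz
Eb/N0 = C/N0 - 10*log10(R_b) = 105.5000 - 81.4765 = 24.0235 dB
Margin = Eb/N0 - Eb/N0_req = 24.0235 - 13.2 = 10.8235 dB (link closes)

10.8235 dB


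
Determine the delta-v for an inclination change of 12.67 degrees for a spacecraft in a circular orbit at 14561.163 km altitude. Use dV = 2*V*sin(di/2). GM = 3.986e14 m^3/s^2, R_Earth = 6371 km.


r = 20932.1630 km = 2.0932163e+07 m
V = sqrt(mu/r) = 4363.7674 m/s
di = 12.67 deg = 0.2211332 rad
dV = 2*V*sin(di/2) = 2*4363.7674*sin(0.1105666)
dV = 963.0090 m/s = 0.963009 km/s

0.9630 km/s


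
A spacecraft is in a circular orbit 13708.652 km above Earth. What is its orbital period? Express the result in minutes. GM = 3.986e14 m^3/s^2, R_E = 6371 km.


r = 20079.6520 km = 2.0079652e+07 m
T = 2*pi*sqrt(r^3/mu) = 2*pi*sqrt(8.0959636e+21 / 3.986e14)
T = 28316.8861 s = 471.9481 min

471.9481 minutes


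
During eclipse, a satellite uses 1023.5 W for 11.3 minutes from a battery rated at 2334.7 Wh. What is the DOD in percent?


E_used = P * t / 60 = 1023.5 * 11.3 / 60 = 192.7592 Wh
DOD = E_used / E_total * 100 = 192.7592 / 2334.7 * 100
DOD = 8.2563 %

8.2563 %


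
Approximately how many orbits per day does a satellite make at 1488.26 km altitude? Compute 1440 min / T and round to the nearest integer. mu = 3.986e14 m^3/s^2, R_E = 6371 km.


r = 7.85926e+06 m
T = 2*pi*sqrt(r^3/mu) = 6933.9979 s = 115.5666 min
revs/day = 1440 / 115.5666 = 12.4603
Rounded: 12 revolutions per day

12 revolutions per day


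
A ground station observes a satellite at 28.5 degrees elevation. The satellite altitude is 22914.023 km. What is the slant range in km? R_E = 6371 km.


h = 22914.023 km, el = 28.5 deg
d = -R_E*sin(el) + sqrt((R_E*sin(el))^2 + 2*R_E*h + h^2)
d = -6371.0000*sin(0.4974188) + sqrt((6371.0000*0.4771588)^2 + 2*6371.0000*22914.023 + 22914.023^2)
d = 25704.8367 km

25704.8367 km


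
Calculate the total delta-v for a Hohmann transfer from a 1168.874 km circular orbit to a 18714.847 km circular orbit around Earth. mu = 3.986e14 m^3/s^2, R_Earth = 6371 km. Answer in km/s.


r1 = 7539.8740 km = 7.539874e+06 m
r2 = 25085.8470 km = 2.5085847e+07 m
dv1 = sqrt(mu/r1)*(sqrt(2*r2/(r1+r2)) - 1) = 1745.5835 m/s
dv2 = sqrt(mu/r2)*(1 - sqrt(2*r1/(r1+r2))) = 1276.1435 m/s
total dv = |dv1| + |dv2| = 1745.5835 + 1276.1435 = 3021.7270 m/s = 3.0217 km/s

3.0217 km/s


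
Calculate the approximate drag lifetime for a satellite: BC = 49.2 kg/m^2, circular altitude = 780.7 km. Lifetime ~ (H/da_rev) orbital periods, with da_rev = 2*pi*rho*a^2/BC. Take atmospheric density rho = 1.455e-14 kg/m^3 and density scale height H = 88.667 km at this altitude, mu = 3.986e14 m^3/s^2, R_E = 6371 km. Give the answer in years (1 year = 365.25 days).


a = R_E + alt = 7151.7000 km = 7.1517e+06 m
da_rev = 2*pi*rho*a^2/BC = 2*pi*1.455e-14*(7.1517e+06)^2/49.2 = 0.0950377915 m per revolution
N = H/da_rev = 88667.0000 m / 0.0950377915 m = 932965.7033 revolutions
P = 2*pi*sqrt(a^3/mu) = 6019.0112 s
lifetime = N*P = 932965.7033 * 6019.0112 = 5.615531e+09 s = 64994.5723 days
years = 64994.5723 / 365.25 = 177.9454 years

177.9454 years


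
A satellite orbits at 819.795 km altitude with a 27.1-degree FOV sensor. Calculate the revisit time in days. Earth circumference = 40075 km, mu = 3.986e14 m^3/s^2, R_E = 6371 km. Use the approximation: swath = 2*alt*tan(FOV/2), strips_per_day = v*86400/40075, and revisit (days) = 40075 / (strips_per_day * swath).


swath = 2*819.795*tan(0.2364921) = 395.1443 km
v = sqrt(mu/r) = 7445.2656 m/s = 7.4453 km/s
strips/day = v*86400/40075 = 7.4453*86400/40075 = 16.0517
coverage/day = strips * swath = 16.0517 * 395.1443 = 6342.7291 km
revisit = 40075 / 6342.7291 = 6.3183 days

6.3183 days


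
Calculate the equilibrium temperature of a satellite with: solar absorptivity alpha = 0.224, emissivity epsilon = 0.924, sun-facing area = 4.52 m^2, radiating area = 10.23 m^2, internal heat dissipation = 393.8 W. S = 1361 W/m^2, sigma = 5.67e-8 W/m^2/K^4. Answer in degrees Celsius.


Numerator = alpha*S*A_sun + Q_int = 0.224*1361*4.52 + 393.8 = 1771.7853 W
Denominator = eps*sigma*A_rad = 0.924*5.67e-8*10.23 = 5.3595788e-07 W/K^4
T^4 = 3.3058293e+09 K^4
T = 239.7839 K = -33.3661 C

-33.3661 degrees Celsius


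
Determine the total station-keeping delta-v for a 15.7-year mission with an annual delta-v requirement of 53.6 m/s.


dV = rate * years = 53.6 * 15.7
dV = 841.5200 m/s

841.5200 m/s


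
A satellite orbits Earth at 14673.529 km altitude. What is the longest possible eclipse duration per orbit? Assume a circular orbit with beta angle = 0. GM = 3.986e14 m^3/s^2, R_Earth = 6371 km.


r = 21044.5290 km
T = 506.3710 min
Eclipse fraction = arcsin(R_E/r)/pi = arcsin(6371.0000/21044.5290)/pi
= arcsin(0.302739)/pi = 0.09790105
Eclipse duration = 0.09790105 * 506.3710 = 49.5742 min

49.5742 minutes


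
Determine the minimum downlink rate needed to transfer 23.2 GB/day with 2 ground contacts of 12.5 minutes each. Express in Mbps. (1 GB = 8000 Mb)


total contact time = 2 * 12.5 * 60 = 1500.0000 s
data = 23.2 GB = 185600.0000 Mb
rate = 185600.0000 / 1500.0000 = 123.7333 Mbps

123.7333 Mbps


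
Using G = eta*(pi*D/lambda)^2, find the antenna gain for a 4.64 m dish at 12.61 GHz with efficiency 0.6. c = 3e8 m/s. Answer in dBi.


lambda = c/f = 3e8 / 1.261e+10 = 0.02379064 m
G = eta*(pi*D/lambda)^2 = 0.6*(pi*4.64/0.02379064)^2
G = 225255.0938 (linear)
G = 10*log10(225255.0938) = 53.5267 dBi

53.5267 dBi


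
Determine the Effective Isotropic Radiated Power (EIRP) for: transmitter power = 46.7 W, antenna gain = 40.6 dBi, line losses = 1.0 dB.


Pt = 46.7 W = 16.6932 dBW
EIRP = Pt_dBW + Gt - losses = 16.6932 + 40.6 - 1.0 = 56.2932 dBW

56.2932 dBW


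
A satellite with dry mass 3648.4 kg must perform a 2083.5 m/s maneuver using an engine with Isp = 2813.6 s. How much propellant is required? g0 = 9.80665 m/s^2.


ve = Isp * g0 = 2813.6 * 9.80665 = 27591.990440 m/s
mass ratio = exp(dv/ve) = exp(2083.5/27591.990440) = 1.07843514
m_prop = m_dry * (mr - 1) = 3648.4 * (1.07843514 - 1)
m_prop = 286.1628 kg

286.1628 kg


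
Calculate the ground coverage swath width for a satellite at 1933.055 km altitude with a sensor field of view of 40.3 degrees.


FOV = 40.3 deg = 0.7033677 rad
swath = 2 * alt * tan(FOV/2) = 2 * 1933.055 * tan(0.3516838)
swath = 2 * 1933.055 * 0.3669379
swath = 1418.6222 km

1418.6222 km


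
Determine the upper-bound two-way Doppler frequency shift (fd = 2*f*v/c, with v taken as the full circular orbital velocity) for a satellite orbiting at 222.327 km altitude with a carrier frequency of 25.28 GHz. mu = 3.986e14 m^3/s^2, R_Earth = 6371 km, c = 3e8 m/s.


r = 6.593327e+06 m
v = sqrt(mu/r) = 7775.2854 m/s (worst-case radial velocity)
f = 25.28 GHz = 2.528e+10 Hz
fd = 2*f*v/c = 2*2.528e+10*7775.2854/3.0e+08
fd = 1.3103948e+06 Hz

1.3104e+06 Hz


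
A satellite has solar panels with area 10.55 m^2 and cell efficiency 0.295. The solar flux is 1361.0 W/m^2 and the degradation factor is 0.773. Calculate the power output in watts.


P = area * eta * S * degradation
P = 10.55 * 0.295 * 1361.0 * 0.773
P = 3274.2519 W

3274.2519 W


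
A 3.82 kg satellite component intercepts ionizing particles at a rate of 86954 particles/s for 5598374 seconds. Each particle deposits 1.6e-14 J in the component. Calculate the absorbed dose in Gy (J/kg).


Total energy deposited = rate * time * E_per
  = 86954 * 5598374 * 1.6e-14 = 0.007788816 J
Dose = E_total / mass = 0.007788816 / 3.82
Dose = 0.002038957 Gy

0.0020 Gy


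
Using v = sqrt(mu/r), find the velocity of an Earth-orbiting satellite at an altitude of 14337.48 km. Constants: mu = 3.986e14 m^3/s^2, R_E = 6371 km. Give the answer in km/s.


r = R_E + alt = 6371.0 + 14337.48 = 20708.4800 km = 2.070848e+07 m
v = sqrt(mu/r) = sqrt(3.986e14 / 2.070848e+07) = 4387.2718 m/s = 4.3873 km/s

4.3873 km/s


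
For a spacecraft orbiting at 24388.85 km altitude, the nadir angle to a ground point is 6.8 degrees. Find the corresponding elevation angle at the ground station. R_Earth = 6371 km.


r = R_E + alt = 30759.8500 km
Law of sines in the satellite / Earth-center / ground-point triangle:
  sin(nadir)/R_E = sin(90 + el)/r  =>  cos(el) = (r/R_E)*sin(nadir)
cos(el) = (30759.8500 / 6371.0000) * sin(6.8 deg) = 0.5716667
el = arccos(0.5716667) = 55.1335 deg
(Earth-central angle = 90 - nadir - el = 28.0665 deg)

55.1335 degrees


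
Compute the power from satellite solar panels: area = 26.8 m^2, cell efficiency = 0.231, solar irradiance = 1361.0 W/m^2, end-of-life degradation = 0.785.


P = area * eta * S * degradation
P = 26.8 * 0.231 * 1361.0 * 0.785
P = 6614.1579 W

6614.1579 W


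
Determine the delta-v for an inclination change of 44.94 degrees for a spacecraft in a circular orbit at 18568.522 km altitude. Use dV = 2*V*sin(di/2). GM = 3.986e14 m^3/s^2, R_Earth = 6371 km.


r = 24939.5220 km = 2.4939522e+07 m
V = sqrt(mu/r) = 3997.8324 m/s
di = 44.94 deg = 0.784351 rad
dV = 2*V*sin(di/2) = 2*3997.8324*sin(0.3921755)
dV = 3055.9402 m/s = 3.0559 km/s

3.0559 km/s


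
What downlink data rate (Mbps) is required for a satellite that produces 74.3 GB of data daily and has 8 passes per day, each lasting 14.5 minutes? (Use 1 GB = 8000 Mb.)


total contact time = 8 * 14.5 * 60 = 6960.0000 s
data = 74.3 GB = 594400.0000 Mb
rate = 594400.0000 / 6960.0000 = 85.4023 Mbps

85.4023 Mbps


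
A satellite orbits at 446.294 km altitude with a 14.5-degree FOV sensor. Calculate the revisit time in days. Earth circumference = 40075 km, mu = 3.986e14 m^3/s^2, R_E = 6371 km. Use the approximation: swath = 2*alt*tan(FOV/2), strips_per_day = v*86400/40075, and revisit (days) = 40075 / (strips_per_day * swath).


swath = 2*446.294*tan(0.1265364) = 113.5515 km
v = sqrt(mu/r) = 7646.4990 m/s = 7.6465 km/s
strips/day = v*86400/40075 = 7.6465*86400/40075 = 16.4855
coverage/day = strips * swath = 16.4855 * 113.5515 = 1871.9570 km
revisit = 40075 / 1871.9570 = 21.4081 days

21.4081 days


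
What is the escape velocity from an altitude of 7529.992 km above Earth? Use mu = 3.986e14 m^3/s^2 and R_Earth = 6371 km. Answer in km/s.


r = 6371.0 + 7529.992 = 13900.9920 km = 1.3900992e+07 m
v_esc = sqrt(2*mu/r) = sqrt(2*3.986e14 / 1.3900992e+07)
v_esc = 7572.8743 m/s = 7.5729 km/s

7.5729 km/s


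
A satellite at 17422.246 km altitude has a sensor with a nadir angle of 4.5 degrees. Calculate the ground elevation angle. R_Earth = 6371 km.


r = R_E + alt = 23793.2460 km
Law of sines in the satellite / Earth-center / ground-point triangle:
  sin(nadir)/R_E = sin(90 + el)/r  =>  cos(el) = (r/R_E)*sin(nadir)
cos(el) = (23793.2460 / 6371.0000) * sin(4.5 deg) = 0.2930147
el = arccos(0.2930147) = 72.9615 deg
(Earth-central angle = 90 - nadir - el = 12.5385 deg)

72.9615 degrees


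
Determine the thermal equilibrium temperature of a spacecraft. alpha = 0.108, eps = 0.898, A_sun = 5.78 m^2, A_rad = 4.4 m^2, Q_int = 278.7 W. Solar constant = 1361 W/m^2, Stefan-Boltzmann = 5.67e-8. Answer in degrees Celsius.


Numerator = alpha*S*A_sun + Q_int = 0.108*1361*5.78 + 278.7 = 1128.2906 W
Denominator = eps*sigma*A_rad = 0.898*5.67e-8*4.4 = 2.2403304e-07 W/K^4
T^4 = 5.0362689e+09 K^4
T = 266.3957 K = -6.7543 C

-6.7543 degrees Celsius


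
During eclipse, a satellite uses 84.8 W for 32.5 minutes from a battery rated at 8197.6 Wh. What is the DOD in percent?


E_used = P * t / 60 = 84.8 * 32.5 / 60 = 45.9333 Wh
DOD = E_used / E_total * 100 = 45.9333 / 8197.6 * 100
DOD = 0.5603266 %

0.5603 %


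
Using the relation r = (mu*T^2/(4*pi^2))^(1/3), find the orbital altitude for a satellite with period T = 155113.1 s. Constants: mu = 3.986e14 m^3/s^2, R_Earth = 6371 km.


T = 155113.1 s
r = (mu*T^2/(4*pi^2))^(1/3) = (3.986e14 * 155113.1^2 / (4*pi^2))^(1/3)
r = 6.2396204e+07 m = 62396.2042 km
alt = r - R_E = 62396.2042 - 6371 = 56025.2042 km

56025.2042 km


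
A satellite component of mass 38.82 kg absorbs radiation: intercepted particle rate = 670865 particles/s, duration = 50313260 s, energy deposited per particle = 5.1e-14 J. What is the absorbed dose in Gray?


Total energy deposited = rate * time * E_per
  = 670865 * 50313260 * 5.1e-14 = 1.7214 J
Dose = E_total / mass = 1.7214 / 38.82
Dose = 0.04434373 Gy

0.0443 Gy


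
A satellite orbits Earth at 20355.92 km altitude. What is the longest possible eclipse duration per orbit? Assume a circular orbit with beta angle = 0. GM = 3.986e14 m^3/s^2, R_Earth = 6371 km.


r = 26726.9200 km
T = 724.7419 min
Eclipse fraction = arcsin(R_E/r)/pi = arcsin(6371.0000/26726.9200)/pi
= arcsin(0.2383739)/pi = 0.07661437
Eclipse duration = 0.07661437 * 724.7419 = 55.5256 min

55.5256 minutes


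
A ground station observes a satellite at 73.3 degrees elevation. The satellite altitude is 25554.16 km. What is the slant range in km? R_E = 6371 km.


h = 25554.16 km, el = 73.3 deg
d = -R_E*sin(el) + sqrt((R_E*sin(el))^2 + 2*R_E*h + h^2)
d = -6371.0000*sin(1.2793) + sqrt((6371.0000*0.9578225)^2 + 2*6371.0000*25554.16 + 25554.16^2)
d = 25770.3361 km

25770.3361 km


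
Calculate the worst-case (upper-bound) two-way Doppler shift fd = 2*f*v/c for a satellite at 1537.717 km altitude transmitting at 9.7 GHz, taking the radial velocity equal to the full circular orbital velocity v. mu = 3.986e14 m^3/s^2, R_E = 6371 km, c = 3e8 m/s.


r = 7.908717e+06 m
v = sqrt(mu/r) = 7099.3016 m/s (worst-case radial velocity)
f = 9.7 GHz = 9.7e+09 Hz
fd = 2*f*v/c = 2*9.7e+09*7099.3016/3.0e+08
fd = 459088.1731 Hz

459088.1731 Hz
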